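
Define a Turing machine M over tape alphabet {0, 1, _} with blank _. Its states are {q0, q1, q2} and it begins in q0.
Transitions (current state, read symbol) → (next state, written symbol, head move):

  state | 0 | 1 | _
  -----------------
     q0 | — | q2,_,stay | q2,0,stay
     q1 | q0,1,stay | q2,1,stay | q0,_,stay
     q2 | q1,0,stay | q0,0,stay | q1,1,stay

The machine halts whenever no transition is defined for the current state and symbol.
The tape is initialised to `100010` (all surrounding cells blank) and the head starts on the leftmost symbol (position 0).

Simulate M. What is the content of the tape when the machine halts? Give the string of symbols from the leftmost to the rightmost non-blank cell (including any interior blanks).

000010

q0 | [1]00010   read 1 → write _, move stay, go to q2
q2 | [_]00010   read _ → write 1, move stay, go to q1
q1 | [1]00010   read 1 → write 1, move stay, go to q2
q2 | [1]00010   read 1 → write 0, move stay, go to q0
q0 | [0]00010
The non-blank tape span at halt is 000010.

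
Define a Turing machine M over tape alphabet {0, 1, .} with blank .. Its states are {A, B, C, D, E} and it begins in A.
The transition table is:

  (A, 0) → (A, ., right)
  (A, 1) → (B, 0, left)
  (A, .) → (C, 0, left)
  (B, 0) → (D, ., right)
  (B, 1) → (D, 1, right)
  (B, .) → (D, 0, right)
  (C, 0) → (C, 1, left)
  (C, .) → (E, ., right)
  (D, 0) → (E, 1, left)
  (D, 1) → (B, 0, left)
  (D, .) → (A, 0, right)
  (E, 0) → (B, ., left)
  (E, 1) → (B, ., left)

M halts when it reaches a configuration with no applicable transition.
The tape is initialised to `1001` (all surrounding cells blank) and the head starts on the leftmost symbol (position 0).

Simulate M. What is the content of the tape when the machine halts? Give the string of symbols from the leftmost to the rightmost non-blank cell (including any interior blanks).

0.1001

A | ..[1]001   read 1 → write 0, move left, go to B
B | .[.]0001   read . → write 0, move right, go to D
D | .0[0]001   read 0 → write 1, move left, go to E
E | .[0]1001   read 0 → write ., move left, go to B
B | [.].1001   read . → write 0, move right, go to D
D | 0[.]1001   read . → write 0, move right, go to A
A | 00[1]001   read 1 → write 0, move left, go to B
B | 0[0]0001   read 0 → write ., move right, go to D
D | 0.[0]001   read 0 → write 1, move left, go to E
E | 0[.]1001
The non-blank tape span at halt is 0.1001.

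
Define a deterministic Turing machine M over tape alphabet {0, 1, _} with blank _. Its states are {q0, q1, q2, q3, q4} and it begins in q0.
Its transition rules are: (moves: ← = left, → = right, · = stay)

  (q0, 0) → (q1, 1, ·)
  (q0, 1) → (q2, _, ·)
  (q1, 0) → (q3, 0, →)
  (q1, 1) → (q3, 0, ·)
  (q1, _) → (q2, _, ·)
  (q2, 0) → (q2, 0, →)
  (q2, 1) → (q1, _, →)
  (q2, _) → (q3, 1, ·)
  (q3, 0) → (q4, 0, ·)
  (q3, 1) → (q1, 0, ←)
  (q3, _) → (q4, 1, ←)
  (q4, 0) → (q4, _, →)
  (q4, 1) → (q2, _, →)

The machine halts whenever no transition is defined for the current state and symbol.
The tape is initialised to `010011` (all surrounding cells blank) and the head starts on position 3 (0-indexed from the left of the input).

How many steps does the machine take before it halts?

24

q0 | 010[0]11__   read 0 → write 1, move ·, go to q1
q1 | 010[1]11__   read 1 → write 0, move ·, go to q3
q3 | 010[0]11__   read 0 → write 0, move ·, go to q4
q4 | 010[0]11__   read 0 → write _, move →, go to q4
q4 | 010_[1]1__   read 1 → write _, move →, go to q2
q2 | 010__[1]__   read 1 → write _, move →, go to q1
q1 | 010___[_]_   read _ → write _, move ·, go to q2
q2 | 010___[_]_   read _ → write 1, move ·, go to q3
q3 | 010___[1]_   read 1 → write 0, move ←, go to q1
q1 | 010__[_]0_   read _ → write _, move ·, go to q2
q2 | 010__[_]0_   read _ → write 1, move ·, go to q3
q3 | 010__[1]0_   read 1 → write 0, move ←, go to q1
q1 | 010_[_]00_   read _ → write _, move ·, go to q2
q2 | 010_[_]00_   read _ → write 1, move ·, go to q3
q3 | 010_[1]00_   read 1 → write 0, move ←, go to q1
q1 | 010[_]000_   read _ → write _, move ·, go to q2
q2 | 010[_]000_   read _ → write 1, move ·, go to q3
q3 | 010[1]000_   read 1 → write 0, move ←, go to q1
q1 | 01[0]0000_   read 0 → write 0, move →, go to q3
q3 | 010[0]000_   read 0 → write 0, move ·, go to q4
q4 | 010[0]000_   read 0 → write _, move →, go to q4
q4 | 010_[0]00_   read 0 → write _, move →, go to q4
q4 | 010__[0]0_   read 0 → write _, move →, go to q4
q4 | 010___[0]_   read 0 → write _, move →, go to q4
q4 | 010____[_]
M halts after 24 transitions.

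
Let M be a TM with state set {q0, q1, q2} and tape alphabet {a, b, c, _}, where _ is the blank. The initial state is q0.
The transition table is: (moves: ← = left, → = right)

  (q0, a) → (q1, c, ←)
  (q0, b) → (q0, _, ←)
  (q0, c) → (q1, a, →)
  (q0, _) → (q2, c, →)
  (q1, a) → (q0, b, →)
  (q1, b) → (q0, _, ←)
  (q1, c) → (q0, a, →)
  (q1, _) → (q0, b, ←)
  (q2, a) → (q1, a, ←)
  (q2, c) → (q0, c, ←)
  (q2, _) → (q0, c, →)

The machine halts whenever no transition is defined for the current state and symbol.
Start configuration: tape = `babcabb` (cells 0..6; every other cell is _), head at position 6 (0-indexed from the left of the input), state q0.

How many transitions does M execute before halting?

q0 | ___babcab[b]   read b → write _, move ←, go to q0
q0 | ___babca[b]_   read b → write _, move ←, go to q0
q0 | ___babc[a]__   read a → write c, move ←, go to q1
q1 | ___bab[c]c__   read c → write a, move →, go to q0
q0 | ___baba[c]__   read c → write a, move →, go to q1
q1 | ___babaa[_]_   read _ → write b, move ←, go to q0
q0 | ___baba[a]b_   read a → write c, move ←, go to q1
q1 | ___bab[a]cb_   read a → write b, move →, go to q0
q0 | ___babb[c]b_   read c → write a, move →, go to q1
q1 | ___babba[b]_   read b → write _, move ←, go to q0
q0 | ___babb[a]__   read a → write c, move ←, go to q1
q1 | ___bab[b]c__   read b → write _, move ←, go to q0
q0 | ___ba[b]_c__   read b → write _, move ←, go to q0
q0 | ___b[a]__c__   read a → write c, move ←, go to q1
q1 | ___[b]c__c__   read b → write _, move ←, go to q0
q0 | __[_]_c__c__   read _ → write c, move →, go to q2
q2 | __c[_]c__c__   read _ → write c, move →, go to q0
q0 | __cc[c]__c__   read c → write a, move →, go to q1
q1 | __cca[_]_c__   read _ → write b, move ←, go to q0
q0 | __cc[a]b_c__   read a → write c, move ←, go to q1
q1 | __c[c]cb_c__   read c → write a, move →, go to q0
q0 | __ca[c]b_c__   read c → write a, move →, go to q1
q1 | __caa[b]_c__   read b → write _, move ←, go to q0
q0 | __ca[a]__c__   read a → write c, move ←, go to q1
q1 | __c[a]c__c__   read a → write b, move →, go to q0
q0 | __cb[c]__c__   read c → write a, move →, go to q1
q1 | __cba[_]_c__   read _ → write b, move ←, go to q0
q0 | __cb[a]b_c__   read a → write c, move ←, go to q1
q1 | __c[b]cb_c__   read b → write _, move ←, go to q0
q0 | __[c]_cb_c__   read c → write a, move →, go to q1
q1 | __a[_]cb_c__   read _ → write b, move ←, go to q0
q0 | __[a]bcb_c__   read a → write c, move ←, go to q1
q1 | _[_]cbcb_c__   read _ → write b, move ←, go to q0
q0 | [_]bcbcb_c__   read _ → write c, move →, go to q2
q2 | c[b]cbcb_c__
M halts after 34 transitions.

34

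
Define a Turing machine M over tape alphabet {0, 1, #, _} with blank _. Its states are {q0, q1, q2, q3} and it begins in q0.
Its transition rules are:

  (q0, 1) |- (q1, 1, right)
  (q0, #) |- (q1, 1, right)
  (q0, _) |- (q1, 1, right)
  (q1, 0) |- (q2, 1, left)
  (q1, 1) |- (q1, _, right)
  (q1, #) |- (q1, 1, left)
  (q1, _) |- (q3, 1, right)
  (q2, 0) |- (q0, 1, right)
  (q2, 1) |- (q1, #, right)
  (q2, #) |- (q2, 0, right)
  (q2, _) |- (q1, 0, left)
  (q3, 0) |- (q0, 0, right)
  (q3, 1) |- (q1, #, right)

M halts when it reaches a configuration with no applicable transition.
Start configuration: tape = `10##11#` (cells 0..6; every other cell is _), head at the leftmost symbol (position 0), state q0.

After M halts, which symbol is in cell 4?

q0 | [1]0##11#__   read 1 → write 1, move right, go to q1
q1 | 1[0]##11#__   read 0 → write 1, move left, go to q2
q2 | [1]1##11#__   read 1 → write #, move right, go to q1
q1 | #[1]##11#__   read 1 → write _, move right, go to q1
q1 | #_[#]#11#__   read # → write 1, move left, go to q1
q1 | #[_]1#11#__   read _ → write 1, move right, go to q3
q3 | #1[1]#11#__   read 1 → write #, move right, go to q1
q1 | #1#[#]11#__   read # → write 1, move left, go to q1
q1 | #1[#]111#__   read # → write 1, move left, go to q1
q1 | #[1]1111#__   read 1 → write _, move right, go to q1
q1 | #_[1]111#__   read 1 → write _, move right, go to q1
q1 | #__[1]11#__   read 1 → write _, move right, go to q1
q1 | #___[1]1#__   read 1 → write _, move right, go to q1
q1 | #____[1]#__   read 1 → write _, move right, go to q1
q1 | #_____[#]__   read # → write 1, move left, go to q1
q1 | #____[_]1__   read _ → write 1, move right, go to q3
q3 | #____1[1]__   read 1 → write #, move right, go to q1
q1 | #____1#[_]_   read _ → write 1, move right, go to q3
q3 | #____1#1[_]
Cell 4 holds _ when M halts.

_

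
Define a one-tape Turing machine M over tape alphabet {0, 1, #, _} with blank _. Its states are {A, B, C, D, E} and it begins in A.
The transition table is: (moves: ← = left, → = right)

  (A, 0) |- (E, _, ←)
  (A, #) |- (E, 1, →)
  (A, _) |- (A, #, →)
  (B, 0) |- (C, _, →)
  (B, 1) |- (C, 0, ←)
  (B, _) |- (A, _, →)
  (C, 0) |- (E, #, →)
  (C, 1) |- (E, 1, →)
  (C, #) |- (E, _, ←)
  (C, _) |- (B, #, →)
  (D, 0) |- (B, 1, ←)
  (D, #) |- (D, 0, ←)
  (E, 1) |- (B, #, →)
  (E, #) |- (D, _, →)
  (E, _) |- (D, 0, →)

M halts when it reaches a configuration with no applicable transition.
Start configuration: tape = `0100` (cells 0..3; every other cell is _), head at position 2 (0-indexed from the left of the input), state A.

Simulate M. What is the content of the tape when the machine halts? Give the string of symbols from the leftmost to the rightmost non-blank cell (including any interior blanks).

0#0

A | 01[0]0   read 0 → write _, move ←, go to E
E | 0[1]_0   read 1 → write #, move →, go to B
B | 0#[_]0   read _ → write _, move →, go to A
A | 0#_[0]   read 0 → write _, move ←, go to E
E | 0#[_]_   read _ → write 0, move →, go to D
D | 0#0[_]
The non-blank tape span at halt is 0#0.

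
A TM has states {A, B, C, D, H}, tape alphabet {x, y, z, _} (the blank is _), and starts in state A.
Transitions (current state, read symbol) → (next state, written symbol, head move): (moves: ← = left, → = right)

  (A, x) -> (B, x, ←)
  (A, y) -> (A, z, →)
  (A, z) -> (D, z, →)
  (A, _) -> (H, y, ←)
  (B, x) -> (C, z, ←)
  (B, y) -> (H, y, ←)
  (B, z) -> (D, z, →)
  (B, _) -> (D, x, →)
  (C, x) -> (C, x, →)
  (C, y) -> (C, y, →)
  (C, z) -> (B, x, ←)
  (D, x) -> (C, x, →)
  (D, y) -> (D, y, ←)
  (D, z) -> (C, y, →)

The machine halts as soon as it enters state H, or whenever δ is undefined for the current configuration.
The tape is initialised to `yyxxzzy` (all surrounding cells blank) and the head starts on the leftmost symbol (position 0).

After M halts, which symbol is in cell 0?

x

state=A head=0 tape=__[y]yxxzzy   (A,y)→(A,z,→)
state=A head=1 tape=__z[y]xxzzy   (A,y)→(A,z,→)
state=A head=2 tape=__zz[x]xzzy   (A,x)→(B,x,←)
state=B head=1 tape=__z[z]xxzzy   (B,z)→(D,z,→)
state=D head=2 tape=__zz[x]xzzy   (D,x)→(C,x,→)
state=C head=3 tape=__zzx[x]zzy   (C,x)→(C,x,→)
state=C head=4 tape=__zzxx[z]zy   (C,z)→(B,x,←)
state=B head=3 tape=__zzx[x]xzy   (B,x)→(C,z,←)
state=C head=2 tape=__zz[x]zxzy   (C,x)→(C,x,→)
state=C head=3 tape=__zzx[z]xzy   (C,z)→(B,x,←)
state=B head=2 tape=__zz[x]xxzy   (B,x)→(C,z,←)
state=C head=1 tape=__z[z]zxxzy   (C,z)→(B,x,←)
state=B head=0 tape=__[z]xzxxzy   (B,z)→(D,z,→)
state=D head=1 tape=__z[x]zxxzy   (D,x)→(C,x,→)
state=C head=2 tape=__zx[z]xxzy   (C,z)→(B,x,←)
state=B head=1 tape=__z[x]xxxzy   (B,x)→(C,z,←)
state=C head=0 tape=__[z]zxxxzy   (C,z)→(B,x,←)
state=B head=-1 tape=_[_]xzxxxzy   (B,_)→(D,x,→)
state=D head=0 tape=_x[x]zxxxzy   (D,x)→(C,x,→)
state=C head=1 tape=_xx[z]xxxzy   (C,z)→(B,x,←)
state=B head=0 tape=_x[x]xxxxzy   (B,x)→(C,z,←)
state=C head=-1 tape=_[x]zxxxxzy   (C,x)→(C,x,→)
state=C head=0 tape=_x[z]xxxxzy   (C,z)→(B,x,←)
state=B head=-1 tape=_[x]xxxxxzy   (B,x)→(C,z,←)
state=C head=-2 tape=[_]zxxxxxzy
Cell 0 holds x when M halts.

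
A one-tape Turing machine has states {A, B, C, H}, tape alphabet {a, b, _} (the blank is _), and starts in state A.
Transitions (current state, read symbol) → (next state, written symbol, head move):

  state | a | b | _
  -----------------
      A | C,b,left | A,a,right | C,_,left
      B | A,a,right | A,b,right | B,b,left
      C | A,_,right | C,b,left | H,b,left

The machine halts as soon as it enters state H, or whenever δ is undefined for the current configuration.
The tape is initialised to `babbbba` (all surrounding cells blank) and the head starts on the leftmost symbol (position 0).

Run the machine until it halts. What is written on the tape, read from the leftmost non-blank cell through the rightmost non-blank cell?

aaaa_b

A | [b]abbbba_   read b → write a, move right, go to A
A | a[a]bbbba_   read a → write b, move left, go to C
C | [a]bbbbba_   read a → write _, move right, go to A
A | _[b]bbbba_   read b → write a, move right, go to A
A | _a[b]bbba_   read b → write a, move right, go to A
A | _aa[b]bba_   read b → write a, move right, go to A
A | _aaa[b]ba_   read b → write a, move right, go to A
A | _aaaa[b]a_   read b → write a, move right, go to A
A | _aaaaa[a]_   read a → write b, move left, go to C
C | _aaaa[a]b_   read a → write _, move right, go to A
A | _aaaa_[b]_   read b → write a, move right, go to A
A | _aaaa_a[_]   read _ → write _, move left, go to C
C | _aaaa_[a]_   read a → write _, move right, go to A
A | _aaaa__[_]   read _ → write _, move left, go to C
C | _aaaa_[_]_   read _ → write b, move left, go to H
H | _aaaa[_]b_
The non-blank tape span at halt is aaaa_b.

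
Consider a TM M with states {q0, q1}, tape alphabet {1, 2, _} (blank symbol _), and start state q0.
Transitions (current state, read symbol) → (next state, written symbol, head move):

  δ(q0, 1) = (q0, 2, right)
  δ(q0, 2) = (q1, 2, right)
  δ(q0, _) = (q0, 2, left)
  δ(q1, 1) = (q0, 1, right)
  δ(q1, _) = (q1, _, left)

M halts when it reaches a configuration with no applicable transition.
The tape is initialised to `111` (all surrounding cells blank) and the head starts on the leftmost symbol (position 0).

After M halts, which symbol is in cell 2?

q0 | [1]11_   read 1 → write 2, move right, go to q0
q0 | 2[1]1_   read 1 → write 2, move right, go to q0
q0 | 22[1]_   read 1 → write 2, move right, go to q0
q0 | 222[_]   read _ → write 2, move left, go to q0
q0 | 22[2]2   read 2 → write 2, move right, go to q1
q1 | 222[2]
Cell 2 holds 2 when M halts.

2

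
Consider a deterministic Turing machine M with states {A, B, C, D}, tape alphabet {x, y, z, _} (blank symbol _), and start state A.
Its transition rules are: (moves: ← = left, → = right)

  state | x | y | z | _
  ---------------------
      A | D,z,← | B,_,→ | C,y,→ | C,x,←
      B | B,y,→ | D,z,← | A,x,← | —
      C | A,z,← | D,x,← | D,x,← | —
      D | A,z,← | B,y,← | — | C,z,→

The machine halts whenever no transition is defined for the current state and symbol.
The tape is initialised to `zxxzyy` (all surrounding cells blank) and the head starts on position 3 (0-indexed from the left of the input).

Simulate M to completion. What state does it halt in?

state=A head=3 tape=__zxx[z]yy   (A,z)→(C,y,→)
state=C head=4 tape=__zxxy[y]y   (C,y)→(D,x,←)
state=D head=3 tape=__zxx[y]xy   (D,y)→(B,y,←)
state=B head=2 tape=__zx[x]yxy   (B,x)→(B,y,→)
state=B head=3 tape=__zxy[y]xy   (B,y)→(D,z,←)
state=D head=2 tape=__zx[y]zxy   (D,y)→(B,y,←)
state=B head=1 tape=__z[x]yzxy   (B,x)→(B,y,→)
state=B head=2 tape=__zy[y]zxy   (B,y)→(D,z,←)
state=D head=1 tape=__z[y]zzxy   (D,y)→(B,y,←)
state=B head=0 tape=__[z]yzzxy   (B,z)→(A,x,←)
state=A head=-1 tape=_[_]xyzzxy   (A,_)→(C,x,←)
state=C head=-2 tape=[_]xxyzzxy
No transition is defined for (C, _); M halts in state C.

C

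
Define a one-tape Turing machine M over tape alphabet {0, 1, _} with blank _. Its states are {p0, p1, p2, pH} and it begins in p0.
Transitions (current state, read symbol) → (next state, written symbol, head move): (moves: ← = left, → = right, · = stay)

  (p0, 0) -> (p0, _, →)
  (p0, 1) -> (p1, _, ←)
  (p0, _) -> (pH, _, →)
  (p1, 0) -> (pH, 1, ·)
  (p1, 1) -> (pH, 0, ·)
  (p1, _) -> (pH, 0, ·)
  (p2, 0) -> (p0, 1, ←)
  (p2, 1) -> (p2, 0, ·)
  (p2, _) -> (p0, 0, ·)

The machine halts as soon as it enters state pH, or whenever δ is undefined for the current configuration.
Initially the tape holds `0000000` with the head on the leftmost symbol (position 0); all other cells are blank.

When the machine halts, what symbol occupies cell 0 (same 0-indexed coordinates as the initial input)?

_

p0 | [0]000000__   read 0 → write _, move →, go to p0
p0 | _[0]00000__   read 0 → write _, move →, go to p0
p0 | __[0]0000__   read 0 → write _, move →, go to p0
p0 | ___[0]000__   read 0 → write _, move →, go to p0
p0 | ____[0]00__   read 0 → write _, move →, go to p0
p0 | _____[0]0__   read 0 → write _, move →, go to p0
p0 | ______[0]__   read 0 → write _, move →, go to p0
p0 | _______[_]_   read _ → write _, move →, go to pH
pH | ________[_]
Cell 0 holds _ when M halts.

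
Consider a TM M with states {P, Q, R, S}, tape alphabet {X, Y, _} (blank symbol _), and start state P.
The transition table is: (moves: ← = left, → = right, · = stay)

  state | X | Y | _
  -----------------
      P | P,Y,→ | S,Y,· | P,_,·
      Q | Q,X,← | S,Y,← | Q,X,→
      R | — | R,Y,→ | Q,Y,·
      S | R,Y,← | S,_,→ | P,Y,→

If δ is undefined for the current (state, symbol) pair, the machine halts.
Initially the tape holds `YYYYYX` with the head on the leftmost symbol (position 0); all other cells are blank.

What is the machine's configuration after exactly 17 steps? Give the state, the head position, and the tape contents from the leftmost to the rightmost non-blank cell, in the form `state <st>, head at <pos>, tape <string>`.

state P, head at 7, tape Y__Y

P | [Y]YYYYX__   read Y → write Y, move ·, go to S
S | [Y]YYYYX__   read Y → write _, move →, go to S
S | _[Y]YYYX__   read Y → write _, move →, go to S
S | __[Y]YYX__   read Y → write _, move →, go to S
S | ___[Y]YX__   read Y → write _, move →, go to S
S | ____[Y]X__   read Y → write _, move →, go to S
S | _____[X]__   read X → write Y, move ←, go to R
R | ____[_]Y__   read _ → write Y, move ·, go to Q
Q | ____[Y]Y__   read Y → write Y, move ←, go to S
S | ___[_]YY__   read _ → write Y, move →, go to P
P | ___Y[Y]Y__   read Y → write Y, move ·, go to S
S | ___Y[Y]Y__   read Y → write _, move →, go to S
S | ___Y_[Y]__   read Y → write _, move →, go to S
S | ___Y__[_]_   read _ → write Y, move →, go to P
P | ___Y__Y[_]   read _ → write _, move ·, go to P
P | ___Y__Y[_]   read _ → write _, move ·, go to P
P | ___Y__Y[_]   read _ → write _, move ·, go to P
P | ___Y__Y[_]
After 17 steps: state P, head at 7, tape Y__Y.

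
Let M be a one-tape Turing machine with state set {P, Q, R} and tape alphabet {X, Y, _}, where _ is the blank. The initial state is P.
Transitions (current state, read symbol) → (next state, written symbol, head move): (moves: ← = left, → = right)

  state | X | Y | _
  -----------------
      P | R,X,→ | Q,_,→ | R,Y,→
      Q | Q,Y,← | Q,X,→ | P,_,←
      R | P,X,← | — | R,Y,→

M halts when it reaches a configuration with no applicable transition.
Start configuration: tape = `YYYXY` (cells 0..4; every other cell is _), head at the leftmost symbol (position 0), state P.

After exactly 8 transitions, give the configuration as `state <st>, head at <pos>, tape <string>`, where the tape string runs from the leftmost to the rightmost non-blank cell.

P | _[Y]YYXY   read Y → write _, move →, go to Q
Q | __[Y]YXY   read Y → write X, move →, go to Q
Q | __X[Y]XY   read Y → write X, move →, go to Q
Q | __XX[X]Y   read X → write Y, move ←, go to Q
Q | __X[X]YY   read X → write Y, move ←, go to Q
Q | __[X]YYY   read X → write Y, move ←, go to Q
Q | _[_]YYYY   read _ → write _, move ←, go to P
P | [_]_YYYY   read _ → write Y, move →, go to R
R | Y[_]YYYY
After 8 steps: state R, head at 0, tape Y_YYYY.

state R, head at 0, tape Y_YYYY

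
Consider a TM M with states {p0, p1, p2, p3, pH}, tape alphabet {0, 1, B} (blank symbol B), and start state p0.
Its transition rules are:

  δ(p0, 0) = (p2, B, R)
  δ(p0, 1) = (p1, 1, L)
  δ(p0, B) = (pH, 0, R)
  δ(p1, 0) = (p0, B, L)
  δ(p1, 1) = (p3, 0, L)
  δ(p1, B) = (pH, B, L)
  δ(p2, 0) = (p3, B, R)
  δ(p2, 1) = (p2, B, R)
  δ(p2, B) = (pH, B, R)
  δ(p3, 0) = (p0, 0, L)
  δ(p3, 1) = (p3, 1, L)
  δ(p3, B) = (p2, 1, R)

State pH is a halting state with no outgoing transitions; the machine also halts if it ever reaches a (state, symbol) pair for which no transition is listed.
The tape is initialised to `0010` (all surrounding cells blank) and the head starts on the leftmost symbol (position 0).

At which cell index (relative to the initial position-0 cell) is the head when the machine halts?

6

p0 | [0]010BBB   read 0 → write B, move R, go to p2
p2 | B[0]10BBB   read 0 → write B, move R, go to p3
p3 | BB[1]0BBB   read 1 → write 1, move L, go to p3
p3 | B[B]10BBB   read B → write 1, move R, go to p2
p2 | B1[1]0BBB   read 1 → write B, move R, go to p2
p2 | B1B[0]BBB   read 0 → write B, move R, go to p3
p3 | B1BB[B]BB   read B → write 1, move R, go to p2
p2 | B1BB1[B]B   read B → write B, move R, go to pH
pH | B1BB1B[B]
At halt the head is at cell 6.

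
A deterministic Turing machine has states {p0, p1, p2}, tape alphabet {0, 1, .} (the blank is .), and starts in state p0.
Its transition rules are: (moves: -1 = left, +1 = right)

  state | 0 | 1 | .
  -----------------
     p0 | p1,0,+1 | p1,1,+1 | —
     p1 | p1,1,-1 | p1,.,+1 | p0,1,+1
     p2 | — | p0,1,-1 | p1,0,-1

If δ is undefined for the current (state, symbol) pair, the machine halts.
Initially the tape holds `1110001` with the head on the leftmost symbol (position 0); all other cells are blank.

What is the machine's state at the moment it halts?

state=p0 head=0 tape=[1]110001..   (p0,1)→(p1,1,+1)
state=p1 head=1 tape=1[1]10001..   (p1,1)→(p1,.,+1)
state=p1 head=2 tape=1.[1]0001..   (p1,1)→(p1,.,+1)
state=p1 head=3 tape=1..[0]001..   (p1,0)→(p1,1,-1)
state=p1 head=2 tape=1.[.]1001..   (p1,.)→(p0,1,+1)
state=p0 head=3 tape=1.1[1]001..   (p0,1)→(p1,1,+1)
state=p1 head=4 tape=1.11[0]01..   (p1,0)→(p1,1,-1)
state=p1 head=3 tape=1.1[1]101..   (p1,1)→(p1,.,+1)
state=p1 head=4 tape=1.1.[1]01..   (p1,1)→(p1,.,+1)
state=p1 head=5 tape=1.1..[0]1..   (p1,0)→(p1,1,-1)
state=p1 head=4 tape=1.1.[.]11..   (p1,.)→(p0,1,+1)
state=p0 head=5 tape=1.1.1[1]1..   (p0,1)→(p1,1,+1)
state=p1 head=6 tape=1.1.11[1]..   (p1,1)→(p1,.,+1)
state=p1 head=7 tape=1.1.11.[.].   (p1,.)→(p0,1,+1)
state=p0 head=8 tape=1.1.11.1[.]
No transition is defined for (p0, .); M halts in state p0.

p0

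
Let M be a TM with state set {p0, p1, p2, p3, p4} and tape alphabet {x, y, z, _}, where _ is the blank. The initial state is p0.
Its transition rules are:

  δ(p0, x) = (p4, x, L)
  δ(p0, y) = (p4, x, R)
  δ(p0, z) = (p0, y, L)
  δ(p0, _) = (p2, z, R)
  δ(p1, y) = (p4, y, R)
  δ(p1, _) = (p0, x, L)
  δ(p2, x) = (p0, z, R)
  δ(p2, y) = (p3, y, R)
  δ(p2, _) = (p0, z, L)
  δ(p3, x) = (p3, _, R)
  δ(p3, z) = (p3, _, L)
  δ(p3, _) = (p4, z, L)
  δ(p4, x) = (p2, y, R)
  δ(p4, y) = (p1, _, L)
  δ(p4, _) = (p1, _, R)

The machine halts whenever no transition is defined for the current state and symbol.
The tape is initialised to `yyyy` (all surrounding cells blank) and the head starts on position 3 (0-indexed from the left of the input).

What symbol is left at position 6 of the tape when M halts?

y

p0 | yyy[y]____   read y → write x, move R, go to p4
p4 | yyyx[_]___   read _ → write _, move R, go to p1
p1 | yyyx_[_]__   read _ → write x, move L, go to p0
p0 | yyyx[_]x__   read _ → write z, move R, go to p2
p2 | yyyxz[x]__   read x → write z, move R, go to p0
p0 | yyyxzz[_]_   read _ → write z, move R, go to p2
p2 | yyyxzzz[_]   read _ → write z, move L, go to p0
p0 | yyyxzz[z]z   read z → write y, move L, go to p0
p0 | yyyxz[z]yz   read z → write y, move L, go to p0
p0 | yyyx[z]yyz   read z → write y, move L, go to p0
p0 | yyy[x]yyyz   read x → write x, move L, go to p4
p4 | yy[y]xyyyz   read y → write _, move L, go to p1
p1 | y[y]_xyyyz   read y → write y, move R, go to p4
p4 | yy[_]xyyyz   read _ → write _, move R, go to p1
p1 | yy_[x]yyyz
Cell 6 holds y when M halts.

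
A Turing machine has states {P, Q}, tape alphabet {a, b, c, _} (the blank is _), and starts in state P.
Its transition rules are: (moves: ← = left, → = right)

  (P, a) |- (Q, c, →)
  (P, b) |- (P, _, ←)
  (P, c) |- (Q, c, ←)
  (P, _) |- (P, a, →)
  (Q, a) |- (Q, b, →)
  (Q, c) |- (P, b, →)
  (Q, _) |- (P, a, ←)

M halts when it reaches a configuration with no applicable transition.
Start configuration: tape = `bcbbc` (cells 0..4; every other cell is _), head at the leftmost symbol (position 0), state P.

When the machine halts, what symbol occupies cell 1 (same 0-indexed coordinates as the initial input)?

a

P | ___[b]cbbc   read b → write _, move ←, go to P
P | __[_]_cbbc   read _ → write a, move →, go to P
P | __a[_]cbbc   read _ → write a, move →, go to P
P | __aa[c]bbc   read c → write c, move ←, go to Q
Q | __a[a]cbbc   read a → write b, move →, go to Q
Q | __ab[c]bbc   read c → write b, move →, go to P
P | __abb[b]bc   read b → write _, move ←, go to P
P | __ab[b]_bc   read b → write _, move ←, go to P
P | __a[b]__bc   read b → write _, move ←, go to P
P | __[a]___bc   read a → write c, move →, go to Q
Q | __c[_]__bc   read _ → write a, move ←, go to P
P | __[c]a__bc   read c → write c, move ←, go to Q
Q | _[_]ca__bc   read _ → write a, move ←, go to P
P | [_]aca__bc   read _ → write a, move →, go to P
P | a[a]ca__bc   read a → write c, move →, go to Q
Q | ac[c]a__bc   read c → write b, move →, go to P
P | acb[a]__bc   read a → write c, move →, go to Q
Q | acbc[_]_bc   read _ → write a, move ←, go to P
P | acb[c]a_bc   read c → write c, move ←, go to Q
Q | ac[b]ca_bc
Cell 1 holds a when M halts.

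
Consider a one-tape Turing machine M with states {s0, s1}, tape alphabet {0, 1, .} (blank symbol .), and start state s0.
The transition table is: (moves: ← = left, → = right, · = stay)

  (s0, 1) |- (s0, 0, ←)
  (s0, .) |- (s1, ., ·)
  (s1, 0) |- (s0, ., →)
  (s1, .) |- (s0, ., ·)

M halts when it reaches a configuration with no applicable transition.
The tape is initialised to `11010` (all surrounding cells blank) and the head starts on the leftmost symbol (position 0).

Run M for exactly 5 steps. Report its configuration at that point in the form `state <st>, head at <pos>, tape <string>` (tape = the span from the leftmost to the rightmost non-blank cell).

s0 | .[1]1010   read 1 → write 0, move ←, go to s0
s0 | [.]01010   read . → write ., move ·, go to s1
s1 | [.]01010   read . → write ., move ·, go to s0
s0 | [.]01010   read . → write ., move ·, go to s1
s1 | [.]01010   read . → write ., move ·, go to s0
s0 | [.]01010
After 5 steps: state s0, head at -1, tape 01010.

state s0, head at -1, tape 01010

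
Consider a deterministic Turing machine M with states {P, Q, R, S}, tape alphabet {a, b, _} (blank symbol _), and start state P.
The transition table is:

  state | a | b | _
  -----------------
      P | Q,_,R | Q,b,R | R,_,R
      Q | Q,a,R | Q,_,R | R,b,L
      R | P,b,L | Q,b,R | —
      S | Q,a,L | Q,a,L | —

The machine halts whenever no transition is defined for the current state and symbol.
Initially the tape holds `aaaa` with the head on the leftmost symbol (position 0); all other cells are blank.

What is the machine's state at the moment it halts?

R

state=P head=0 tape=[a]aaa__   (P,a)→(Q,_,R)
state=Q head=1 tape=_[a]aa__   (Q,a)→(Q,a,R)
state=Q head=2 tape=_a[a]a__   (Q,a)→(Q,a,R)
state=Q head=3 tape=_aa[a]__   (Q,a)→(Q,a,R)
state=Q head=4 tape=_aaa[_]_   (Q,_)→(R,b,L)
state=R head=3 tape=_aa[a]b_   (R,a)→(P,b,L)
state=P head=2 tape=_a[a]bb_   (P,a)→(Q,_,R)
state=Q head=3 tape=_a_[b]b_   (Q,b)→(Q,_,R)
state=Q head=4 tape=_a__[b]_   (Q,b)→(Q,_,R)
state=Q head=5 tape=_a___[_]   (Q,_)→(R,b,L)
state=R head=4 tape=_a__[_]b
No transition is defined for (R, _); M halts in state R.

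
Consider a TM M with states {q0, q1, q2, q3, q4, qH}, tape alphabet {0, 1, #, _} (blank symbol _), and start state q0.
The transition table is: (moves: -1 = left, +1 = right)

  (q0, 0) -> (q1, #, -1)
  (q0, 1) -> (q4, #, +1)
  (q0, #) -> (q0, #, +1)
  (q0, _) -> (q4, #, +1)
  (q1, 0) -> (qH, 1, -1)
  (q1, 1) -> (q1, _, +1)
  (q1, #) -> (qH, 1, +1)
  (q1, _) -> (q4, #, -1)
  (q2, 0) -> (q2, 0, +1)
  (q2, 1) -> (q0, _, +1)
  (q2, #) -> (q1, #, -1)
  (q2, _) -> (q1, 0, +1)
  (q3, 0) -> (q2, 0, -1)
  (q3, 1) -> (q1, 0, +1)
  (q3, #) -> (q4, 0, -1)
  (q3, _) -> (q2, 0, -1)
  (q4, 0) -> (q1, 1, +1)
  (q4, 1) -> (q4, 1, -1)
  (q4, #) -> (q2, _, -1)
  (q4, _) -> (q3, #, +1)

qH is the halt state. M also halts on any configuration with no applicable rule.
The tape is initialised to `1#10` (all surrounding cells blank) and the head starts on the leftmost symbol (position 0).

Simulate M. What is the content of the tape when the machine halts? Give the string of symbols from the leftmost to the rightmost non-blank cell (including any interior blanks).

110#_10

q0 | ___[1]#10   read 1 → write #, move +1, go to q4
q4 | ___#[#]10   read # → write _, move -1, go to q2
q2 | ___[#]_10   read # → write #, move -1, go to q1
q1 | __[_]#_10   read _ → write #, move -1, go to q4
q4 | _[_]##_10   read _ → write #, move +1, go to q3
q3 | _#[#]#_10   read # → write 0, move -1, go to q4
q4 | _[#]0#_10   read # → write _, move -1, go to q2
q2 | [_]_0#_10   read _ → write 0, move +1, go to q1
q1 | 0[_]0#_10   read _ → write #, move -1, go to q4
q4 | [0]#0#_10   read 0 → write 1, move +1, go to q1
q1 | 1[#]0#_10   read # → write 1, move +1, go to qH
qH | 11[0]#_10
The non-blank tape span at halt is 110#_10.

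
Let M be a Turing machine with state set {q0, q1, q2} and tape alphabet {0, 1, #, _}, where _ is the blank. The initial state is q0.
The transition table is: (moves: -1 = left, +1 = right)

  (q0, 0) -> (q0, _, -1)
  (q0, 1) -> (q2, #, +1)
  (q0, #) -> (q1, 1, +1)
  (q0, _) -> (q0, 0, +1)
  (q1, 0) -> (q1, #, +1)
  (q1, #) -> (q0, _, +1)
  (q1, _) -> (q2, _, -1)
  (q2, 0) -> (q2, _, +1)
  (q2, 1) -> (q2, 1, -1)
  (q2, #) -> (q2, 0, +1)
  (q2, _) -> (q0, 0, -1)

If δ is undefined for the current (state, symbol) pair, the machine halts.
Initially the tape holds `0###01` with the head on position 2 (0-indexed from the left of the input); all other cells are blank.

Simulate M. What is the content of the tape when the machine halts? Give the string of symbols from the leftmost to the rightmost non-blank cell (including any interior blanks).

q0 | 0#[#]#01___   read # → write 1, move +1, go to q1
q1 | 0#1[#]01___   read # → write _, move +1, go to q0
q0 | 0#1_[0]1___   read 0 → write _, move -1, go to q0
q0 | 0#1[_]_1___   read _ → write 0, move +1, go to q0
q0 | 0#10[_]1___   read _ → write 0, move +1, go to q0
q0 | 0#100[1]___   read 1 → write #, move +1, go to q2
q2 | 0#100#[_]__   read _ → write 0, move -1, go to q0
q0 | 0#100[#]0__   read # → write 1, move +1, go to q1
q1 | 0#1001[0]__   read 0 → write #, move +1, go to q1
q1 | 0#1001#[_]_   read _ → write _, move -1, go to q2
q2 | 0#1001[#]__   read # → write 0, move +1, go to q2
q2 | 0#10010[_]_   read _ → write 0, move -1, go to q0
q0 | 0#1001[0]0_   read 0 → write _, move -1, go to q0
q0 | 0#100[1]_0_   read 1 → write #, move +1, go to q2
q2 | 0#100#[_]0_   read _ → write 0, move -1, go to q0
q0 | 0#100[#]00_   read # → write 1, move +1, go to q1
q1 | 0#1001[0]0_   read 0 → write #, move +1, go to q1
q1 | 0#1001#[0]_   read 0 → write #, move +1, go to q1
q1 | 0#1001##[_]   read _ → write _, move -1, go to q2
q2 | 0#1001#[#]_   read # → write 0, move +1, go to q2
q2 | 0#1001#0[_]   read _ → write 0, move -1, go to q0
q0 | 0#1001#[0]0   read 0 → write _, move -1, go to q0
q0 | 0#1001[#]_0   read # → write 1, move +1, go to q1
q1 | 0#10011[_]0   read _ → write _, move -1, go to q2
q2 | 0#1001[1]_0   read 1 → write 1, move -1, go to q2
q2 | 0#100[1]1_0   read 1 → write 1, move -1, go to q2
q2 | 0#10[0]11_0   read 0 → write _, move +1, go to q2
q2 | 0#10_[1]1_0   read 1 → write 1, move -1, go to q2
q2 | 0#10[_]11_0   read _ → write 0, move -1, go to q0
q0 | 0#1[0]011_0   read 0 → write _, move -1, go to q0
q0 | 0#[1]_011_0   read 1 → write #, move +1, go to q2
q2 | 0##[_]011_0   read _ → write 0, move -1, go to q0
q0 | 0#[#]0011_0   read # → write 1, move +1, go to q1
q1 | 0#1[0]011_0   read 0 → write #, move +1, go to q1
q1 | 0#1#[0]11_0   read 0 → write #, move +1, go to q1
q1 | 0#1##[1]1_0
The non-blank tape span at halt is 0#1##11_0.

0#1##11_0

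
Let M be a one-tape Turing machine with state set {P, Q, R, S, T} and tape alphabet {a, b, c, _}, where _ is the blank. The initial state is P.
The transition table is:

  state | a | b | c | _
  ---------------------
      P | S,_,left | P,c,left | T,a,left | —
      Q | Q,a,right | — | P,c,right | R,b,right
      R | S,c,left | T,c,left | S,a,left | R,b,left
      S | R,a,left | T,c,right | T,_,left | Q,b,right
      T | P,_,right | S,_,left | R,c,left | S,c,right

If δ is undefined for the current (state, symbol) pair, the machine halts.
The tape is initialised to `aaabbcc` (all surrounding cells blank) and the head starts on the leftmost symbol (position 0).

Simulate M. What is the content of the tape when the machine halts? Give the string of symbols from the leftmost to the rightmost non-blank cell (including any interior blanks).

cbaaabbcc

P | __[a]aabbcc   read a → write _, move left, go to S
S | _[_]_aabbcc   read _ → write b, move right, go to Q
Q | _b[_]aabbcc   read _ → write b, move right, go to R
R | _bb[a]abbcc   read a → write c, move left, go to S
S | _b[b]cabbcc   read b → write c, move right, go to T
T | _bc[c]abbcc   read c → write c, move left, go to R
R | _b[c]cabbcc   read c → write a, move left, go to S
S | _[b]acabbcc   read b → write c, move right, go to T
T | _c[a]cabbcc   read a → write _, move right, go to P
P | _c_[c]abbcc   read c → write a, move left, go to T
T | _c[_]aabbcc   read _ → write c, move right, go to S
S | _cc[a]abbcc   read a → write a, move left, go to R
R | _c[c]aabbcc   read c → write a, move left, go to S
S | _[c]aaabbcc   read c → write _, move left, go to T
T | [_]_aaabbcc   read _ → write c, move right, go to S
S | c[_]aaabbcc   read _ → write b, move right, go to Q
Q | cb[a]aabbcc   read a → write a, move right, go to Q
Q | cba[a]abbcc   read a → write a, move right, go to Q
Q | cbaa[a]bbcc   read a → write a, move right, go to Q
Q | cbaaa[b]bcc
The non-blank tape span at halt is cbaaabbcc.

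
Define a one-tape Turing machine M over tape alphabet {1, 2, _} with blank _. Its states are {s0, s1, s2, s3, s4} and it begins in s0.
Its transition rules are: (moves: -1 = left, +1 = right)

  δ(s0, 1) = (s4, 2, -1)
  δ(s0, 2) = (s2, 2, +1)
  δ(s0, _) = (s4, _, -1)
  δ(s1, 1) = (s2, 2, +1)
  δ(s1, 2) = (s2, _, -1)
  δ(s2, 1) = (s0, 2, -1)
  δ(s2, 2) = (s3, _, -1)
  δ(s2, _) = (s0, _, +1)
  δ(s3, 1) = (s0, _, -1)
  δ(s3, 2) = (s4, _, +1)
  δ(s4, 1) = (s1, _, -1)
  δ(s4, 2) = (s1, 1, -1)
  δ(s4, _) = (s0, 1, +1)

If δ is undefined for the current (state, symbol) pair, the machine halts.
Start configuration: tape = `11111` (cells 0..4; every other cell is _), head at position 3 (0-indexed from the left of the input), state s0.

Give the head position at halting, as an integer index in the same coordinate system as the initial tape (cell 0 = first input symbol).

state=s0 head=3 tape=111[1]1_   (s0,1)→(s4,2,-1)
state=s4 head=2 tape=11[1]21_   (s4,1)→(s1,_,-1)
state=s1 head=1 tape=1[1]_21_   (s1,1)→(s2,2,+1)
state=s2 head=2 tape=12[_]21_   (s2,_)→(s0,_,+1)
state=s0 head=3 tape=12_[2]1_   (s0,2)→(s2,2,+1)
state=s2 head=4 tape=12_2[1]_   (s2,1)→(s0,2,-1)
state=s0 head=3 tape=12_[2]2_   (s0,2)→(s2,2,+1)
state=s2 head=4 tape=12_2[2]_   (s2,2)→(s3,_,-1)
state=s3 head=3 tape=12_[2]__   (s3,2)→(s4,_,+1)
state=s4 head=4 tape=12__[_]_   (s4,_)→(s0,1,+1)
state=s0 head=5 tape=12__1[_]   (s0,_)→(s4,_,-1)
state=s4 head=4 tape=12__[1]_   (s4,1)→(s1,_,-1)
state=s1 head=3 tape=12_[_]__
At halt the head is at cell 3.

3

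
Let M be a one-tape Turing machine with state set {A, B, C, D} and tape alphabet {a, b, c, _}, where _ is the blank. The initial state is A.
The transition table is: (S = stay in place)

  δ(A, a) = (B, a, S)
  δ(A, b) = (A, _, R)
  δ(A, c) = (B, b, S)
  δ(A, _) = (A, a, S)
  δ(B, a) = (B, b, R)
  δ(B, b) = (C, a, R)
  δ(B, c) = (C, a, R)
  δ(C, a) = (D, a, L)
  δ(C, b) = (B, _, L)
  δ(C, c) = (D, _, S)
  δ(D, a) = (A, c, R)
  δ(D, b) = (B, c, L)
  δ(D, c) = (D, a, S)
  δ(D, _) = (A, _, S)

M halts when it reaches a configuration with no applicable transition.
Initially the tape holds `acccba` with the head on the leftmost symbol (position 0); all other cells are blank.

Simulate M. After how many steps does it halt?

11

state=A head=0 tape=[a]cccba   (A,a)→(B,a,S)
state=B head=0 tape=[a]cccba   (B,a)→(B,b,R)
state=B head=1 tape=b[c]ccba   (B,c)→(C,a,R)
state=C head=2 tape=ba[c]cba   (C,c)→(D,_,S)
state=D head=2 tape=ba[_]cba   (D,_)→(A,_,S)
state=A head=2 tape=ba[_]cba   (A,_)→(A,a,S)
state=A head=2 tape=ba[a]cba   (A,a)→(B,a,S)
state=B head=2 tape=ba[a]cba   (B,a)→(B,b,R)
state=B head=3 tape=bab[c]ba   (B,c)→(C,a,R)
state=C head=4 tape=baba[b]a   (C,b)→(B,_,L)
state=B head=3 tape=bab[a]_a   (B,a)→(B,b,R)
state=B head=4 tape=babb[_]a
M halts after 11 transitions.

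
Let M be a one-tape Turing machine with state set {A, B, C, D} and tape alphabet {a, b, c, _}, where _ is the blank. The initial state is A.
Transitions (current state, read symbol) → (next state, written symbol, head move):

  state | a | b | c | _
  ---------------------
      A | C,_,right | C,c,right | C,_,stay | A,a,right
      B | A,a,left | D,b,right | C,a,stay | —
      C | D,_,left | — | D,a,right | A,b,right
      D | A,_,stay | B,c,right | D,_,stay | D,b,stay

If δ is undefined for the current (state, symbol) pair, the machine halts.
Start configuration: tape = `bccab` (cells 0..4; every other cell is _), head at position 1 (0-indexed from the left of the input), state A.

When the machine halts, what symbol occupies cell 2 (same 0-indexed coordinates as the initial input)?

b

state=A head=1 tape=b[c]cab   (A,c)→(C,_,stay)
state=C head=1 tape=b[_]cab   (C,_)→(A,b,right)
state=A head=2 tape=bb[c]ab   (A,c)→(C,_,stay)
state=C head=2 tape=bb[_]ab   (C,_)→(A,b,right)
state=A head=3 tape=bbb[a]b   (A,a)→(C,_,right)
state=C head=4 tape=bbb_[b]
Cell 2 holds b when M halts.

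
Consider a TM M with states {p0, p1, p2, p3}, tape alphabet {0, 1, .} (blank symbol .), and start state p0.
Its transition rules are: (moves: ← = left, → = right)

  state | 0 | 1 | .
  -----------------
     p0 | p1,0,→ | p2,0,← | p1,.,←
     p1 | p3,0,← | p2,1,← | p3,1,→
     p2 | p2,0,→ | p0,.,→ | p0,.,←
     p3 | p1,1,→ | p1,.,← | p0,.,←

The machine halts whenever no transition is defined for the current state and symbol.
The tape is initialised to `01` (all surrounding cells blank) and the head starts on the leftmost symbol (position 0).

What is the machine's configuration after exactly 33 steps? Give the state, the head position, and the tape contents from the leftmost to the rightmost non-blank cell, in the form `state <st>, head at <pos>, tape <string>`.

state=p0 head=0 tape=[0]1....   (p0,0)→(p1,0,→)
state=p1 head=1 tape=0[1]....   (p1,1)→(p2,1,←)
state=p2 head=0 tape=[0]1....   (p2,0)→(p2,0,→)
state=p2 head=1 tape=0[1]....   (p2,1)→(p0,.,→)
state=p0 head=2 tape=0.[.]...   (p0,.)→(p1,.,←)
state=p1 head=1 tape=0[.]....   (p1,.)→(p3,1,→)
state=p3 head=2 tape=01[.]...   (p3,.)→(p0,.,←)
state=p0 head=1 tape=0[1]....   (p0,1)→(p2,0,←)
state=p2 head=0 tape=[0]0....   (p2,0)→(p2,0,→)
state=p2 head=1 tape=0[0]....   (p2,0)→(p2,0,→)
state=p2 head=2 tape=00[.]...   (p2,.)→(p0,.,←)
state=p0 head=1 tape=0[0]....   (p0,0)→(p1,0,→)
state=p1 head=2 tape=00[.]...   (p1,.)→(p3,1,→)
state=p3 head=3 tape=001[.]..   (p3,.)→(p0,.,←)
state=p0 head=2 tape=00[1]...   (p0,1)→(p2,0,←)
state=p2 head=1 tape=0[0]0...   (p2,0)→(p2,0,→)
state=p2 head=2 tape=00[0]...   (p2,0)→(p2,0,→)
state=p2 head=3 tape=000[.]..   (p2,.)→(p0,.,←)
state=p0 head=2 tape=00[0]...   (p0,0)→(p1,0,→)
state=p1 head=3 tape=000[.]..   (p1,.)→(p3,1,→)
state=p3 head=4 tape=0001[.].   (p3,.)→(p0,.,←)
state=p0 head=3 tape=000[1]..   (p0,1)→(p2,0,←)
state=p2 head=2 tape=00[0]0..   (p2,0)→(p2,0,→)
state=p2 head=3 tape=000[0]..   (p2,0)→(p2,0,→)
state=p2 head=4 tape=0000[.].   (p2,.)→(p0,.,←)
state=p0 head=3 tape=000[0]..   (p0,0)→(p1,0,→)
state=p1 head=4 tape=0000[.].   (p1,.)→(p3,1,→)
state=p3 head=5 tape=00001[.]   (p3,.)→(p0,.,←)
state=p0 head=4 tape=0000[1].   (p0,1)→(p2,0,←)
state=p2 head=3 tape=000[0]0.   (p2,0)→(p2,0,→)
state=p2 head=4 tape=0000[0].   (p2,0)→(p2,0,→)
state=p2 head=5 tape=00000[.]   (p2,.)→(p0,.,←)
state=p0 head=4 tape=0000[0].   (p0,0)→(p1,0,→)
state=p1 head=5 tape=00000[.]
After 33 steps: state p1, head at 5, tape 00000.

state p1, head at 5, tape 00000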